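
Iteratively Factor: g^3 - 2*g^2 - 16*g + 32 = (g - 2)*(g^2 - 16) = (g - 4)*(g - 2)*(g + 4)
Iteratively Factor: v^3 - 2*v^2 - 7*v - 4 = (v + 1)*(v^2 - 3*v - 4) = (v - 4)*(v + 1)*(v + 1)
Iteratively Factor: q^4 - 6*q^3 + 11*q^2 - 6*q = (q - 3)*(q^3 - 3*q^2 + 2*q) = (q - 3)*(q - 1)*(q^2 - 2*q) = q*(q - 3)*(q - 1)*(q - 2)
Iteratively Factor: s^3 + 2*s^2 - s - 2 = (s + 1)*(s^2 + s - 2) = (s + 1)*(s + 2)*(s - 1)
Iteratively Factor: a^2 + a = (a)*(a + 1)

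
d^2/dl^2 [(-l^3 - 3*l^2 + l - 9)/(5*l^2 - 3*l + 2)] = 2*(-19*l^3 - 567*l^2 + 363*l + 3)/(125*l^6 - 225*l^5 + 285*l^4 - 207*l^3 + 114*l^2 - 36*l + 8)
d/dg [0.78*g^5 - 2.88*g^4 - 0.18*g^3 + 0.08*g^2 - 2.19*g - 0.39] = 3.9*g^4 - 11.52*g^3 - 0.54*g^2 + 0.16*g - 2.19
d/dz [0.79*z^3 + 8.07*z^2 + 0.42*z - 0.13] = 2.37*z^2 + 16.14*z + 0.42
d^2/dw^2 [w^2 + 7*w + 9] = 2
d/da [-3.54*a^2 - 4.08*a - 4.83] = -7.08*a - 4.08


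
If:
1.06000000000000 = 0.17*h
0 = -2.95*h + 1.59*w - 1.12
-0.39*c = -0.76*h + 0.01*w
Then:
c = 11.84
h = 6.24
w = 12.27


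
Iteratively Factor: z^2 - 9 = (z - 3)*(z + 3)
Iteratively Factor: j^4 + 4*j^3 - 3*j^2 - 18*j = (j)*(j^3 + 4*j^2 - 3*j - 18) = j*(j + 3)*(j^2 + j - 6) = j*(j - 2)*(j + 3)*(j + 3)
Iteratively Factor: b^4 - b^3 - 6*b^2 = (b + 2)*(b^3 - 3*b^2) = b*(b + 2)*(b^2 - 3*b) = b*(b - 3)*(b + 2)*(b)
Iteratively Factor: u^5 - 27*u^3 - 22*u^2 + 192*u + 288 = (u + 3)*(u^4 - 3*u^3 - 18*u^2 + 32*u + 96) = (u - 4)*(u + 3)*(u^3 + u^2 - 14*u - 24) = (u - 4)*(u + 2)*(u + 3)*(u^2 - u - 12) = (u - 4)^2*(u + 2)*(u + 3)*(u + 3)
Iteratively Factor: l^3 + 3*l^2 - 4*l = (l - 1)*(l^2 + 4*l) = (l - 1)*(l + 4)*(l)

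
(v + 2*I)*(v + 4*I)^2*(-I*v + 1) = -I*v^4 + 11*v^3 + 42*I*v^2 - 64*v - 32*I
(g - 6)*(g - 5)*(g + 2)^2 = g^4 - 7*g^3 - 10*g^2 + 76*g + 120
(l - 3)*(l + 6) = l^2 + 3*l - 18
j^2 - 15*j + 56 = (j - 8)*(j - 7)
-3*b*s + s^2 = s*(-3*b + s)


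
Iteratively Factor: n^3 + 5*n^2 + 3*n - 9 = (n - 1)*(n^2 + 6*n + 9) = (n - 1)*(n + 3)*(n + 3)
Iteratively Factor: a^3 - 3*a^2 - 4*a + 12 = (a - 2)*(a^2 - a - 6) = (a - 3)*(a - 2)*(a + 2)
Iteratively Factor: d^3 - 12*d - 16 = (d + 2)*(d^2 - 2*d - 8) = (d + 2)^2*(d - 4)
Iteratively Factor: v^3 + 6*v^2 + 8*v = (v + 2)*(v^2 + 4*v) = v*(v + 2)*(v + 4)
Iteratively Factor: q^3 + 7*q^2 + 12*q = (q + 3)*(q^2 + 4*q) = (q + 3)*(q + 4)*(q)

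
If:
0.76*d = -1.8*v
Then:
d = -2.36842105263158*v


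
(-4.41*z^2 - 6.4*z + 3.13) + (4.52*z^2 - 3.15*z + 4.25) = 0.109999999999999*z^2 - 9.55*z + 7.38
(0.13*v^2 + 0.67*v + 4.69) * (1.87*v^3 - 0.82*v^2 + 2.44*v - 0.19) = 0.2431*v^5 + 1.1463*v^4 + 8.5381*v^3 - 2.2357*v^2 + 11.3163*v - 0.8911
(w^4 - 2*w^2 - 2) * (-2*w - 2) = -2*w^5 - 2*w^4 + 4*w^3 + 4*w^2 + 4*w + 4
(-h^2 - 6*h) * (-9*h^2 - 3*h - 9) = 9*h^4 + 57*h^3 + 27*h^2 + 54*h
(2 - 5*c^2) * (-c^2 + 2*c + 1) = 5*c^4 - 10*c^3 - 7*c^2 + 4*c + 2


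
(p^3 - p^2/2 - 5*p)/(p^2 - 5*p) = (p^2 - p/2 - 5)/(p - 5)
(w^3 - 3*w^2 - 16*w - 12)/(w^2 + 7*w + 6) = (w^2 - 4*w - 12)/(w + 6)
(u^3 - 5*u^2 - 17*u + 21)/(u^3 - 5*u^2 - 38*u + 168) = (u^2 + 2*u - 3)/(u^2 + 2*u - 24)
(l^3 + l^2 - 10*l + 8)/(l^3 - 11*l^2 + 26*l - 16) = (l + 4)/(l - 8)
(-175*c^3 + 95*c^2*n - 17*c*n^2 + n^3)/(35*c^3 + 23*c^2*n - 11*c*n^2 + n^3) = (-5*c + n)/(c + n)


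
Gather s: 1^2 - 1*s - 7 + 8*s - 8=7*s - 14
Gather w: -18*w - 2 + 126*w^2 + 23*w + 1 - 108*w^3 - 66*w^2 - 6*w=-108*w^3 + 60*w^2 - w - 1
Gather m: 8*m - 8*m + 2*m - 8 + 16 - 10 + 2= 2*m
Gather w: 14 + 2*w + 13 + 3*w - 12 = 5*w + 15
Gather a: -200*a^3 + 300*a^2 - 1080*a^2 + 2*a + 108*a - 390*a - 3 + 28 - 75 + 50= -200*a^3 - 780*a^2 - 280*a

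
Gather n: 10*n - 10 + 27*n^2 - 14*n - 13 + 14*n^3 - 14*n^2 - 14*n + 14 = 14*n^3 + 13*n^2 - 18*n - 9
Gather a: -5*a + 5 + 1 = 6 - 5*a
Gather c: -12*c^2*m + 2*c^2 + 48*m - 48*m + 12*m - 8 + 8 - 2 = c^2*(2 - 12*m) + 12*m - 2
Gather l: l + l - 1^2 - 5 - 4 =2*l - 10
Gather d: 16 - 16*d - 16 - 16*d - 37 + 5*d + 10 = -27*d - 27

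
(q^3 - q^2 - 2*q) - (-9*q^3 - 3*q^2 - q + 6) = 10*q^3 + 2*q^2 - q - 6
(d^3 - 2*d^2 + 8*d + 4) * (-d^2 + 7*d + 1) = -d^5 + 9*d^4 - 21*d^3 + 50*d^2 + 36*d + 4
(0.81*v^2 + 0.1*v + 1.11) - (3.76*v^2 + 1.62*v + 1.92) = -2.95*v^2 - 1.52*v - 0.81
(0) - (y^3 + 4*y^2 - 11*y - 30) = -y^3 - 4*y^2 + 11*y + 30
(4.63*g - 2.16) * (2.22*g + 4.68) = 10.2786*g^2 + 16.8732*g - 10.1088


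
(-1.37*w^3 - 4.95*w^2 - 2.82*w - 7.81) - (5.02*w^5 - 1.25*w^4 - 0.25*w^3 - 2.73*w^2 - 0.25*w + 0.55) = -5.02*w^5 + 1.25*w^4 - 1.12*w^3 - 2.22*w^2 - 2.57*w - 8.36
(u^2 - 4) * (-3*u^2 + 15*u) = -3*u^4 + 15*u^3 + 12*u^2 - 60*u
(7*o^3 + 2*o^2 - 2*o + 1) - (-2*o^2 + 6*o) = 7*o^3 + 4*o^2 - 8*o + 1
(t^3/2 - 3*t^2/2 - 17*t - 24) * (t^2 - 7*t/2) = t^5/2 - 13*t^4/4 - 47*t^3/4 + 71*t^2/2 + 84*t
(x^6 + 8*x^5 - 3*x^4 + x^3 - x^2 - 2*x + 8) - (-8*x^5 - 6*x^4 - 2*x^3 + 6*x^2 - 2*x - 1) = x^6 + 16*x^5 + 3*x^4 + 3*x^3 - 7*x^2 + 9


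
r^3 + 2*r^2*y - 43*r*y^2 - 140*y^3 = (r - 7*y)*(r + 4*y)*(r + 5*y)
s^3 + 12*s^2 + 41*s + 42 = (s + 2)*(s + 3)*(s + 7)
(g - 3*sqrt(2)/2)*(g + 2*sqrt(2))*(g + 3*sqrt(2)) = g^3 + 7*sqrt(2)*g^2/2 - 3*g - 18*sqrt(2)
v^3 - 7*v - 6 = (v - 3)*(v + 1)*(v + 2)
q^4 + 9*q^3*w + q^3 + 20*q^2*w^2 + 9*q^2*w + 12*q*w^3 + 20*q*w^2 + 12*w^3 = (q + 1)*(q + w)*(q + 2*w)*(q + 6*w)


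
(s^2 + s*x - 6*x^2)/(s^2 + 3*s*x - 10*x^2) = (s + 3*x)/(s + 5*x)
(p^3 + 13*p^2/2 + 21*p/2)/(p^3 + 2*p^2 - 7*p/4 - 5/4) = 2*p*(2*p^2 + 13*p + 21)/(4*p^3 + 8*p^2 - 7*p - 5)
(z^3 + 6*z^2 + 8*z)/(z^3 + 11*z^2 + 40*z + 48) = z*(z + 2)/(z^2 + 7*z + 12)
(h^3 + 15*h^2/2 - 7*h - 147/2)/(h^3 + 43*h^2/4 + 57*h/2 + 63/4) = 2*(2*h^2 + h - 21)/(4*h^2 + 15*h + 9)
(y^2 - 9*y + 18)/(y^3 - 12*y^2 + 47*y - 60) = (y - 6)/(y^2 - 9*y + 20)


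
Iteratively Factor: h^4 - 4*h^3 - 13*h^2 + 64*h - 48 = (h - 1)*(h^3 - 3*h^2 - 16*h + 48) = (h - 1)*(h + 4)*(h^2 - 7*h + 12) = (h - 3)*(h - 1)*(h + 4)*(h - 4)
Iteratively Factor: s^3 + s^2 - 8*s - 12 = (s + 2)*(s^2 - s - 6) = (s + 2)^2*(s - 3)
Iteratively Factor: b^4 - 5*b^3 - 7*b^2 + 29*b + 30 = (b + 1)*(b^3 - 6*b^2 - b + 30) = (b - 5)*(b + 1)*(b^2 - b - 6) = (b - 5)*(b + 1)*(b + 2)*(b - 3)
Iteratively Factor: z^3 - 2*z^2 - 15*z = (z + 3)*(z^2 - 5*z) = z*(z + 3)*(z - 5)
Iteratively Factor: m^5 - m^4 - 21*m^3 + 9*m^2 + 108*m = (m)*(m^4 - m^3 - 21*m^2 + 9*m + 108) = m*(m + 3)*(m^3 - 4*m^2 - 9*m + 36) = m*(m - 3)*(m + 3)*(m^2 - m - 12) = m*(m - 4)*(m - 3)*(m + 3)*(m + 3)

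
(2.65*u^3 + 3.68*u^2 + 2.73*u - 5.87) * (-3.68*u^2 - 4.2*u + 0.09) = -9.752*u^5 - 24.6724*u^4 - 25.2639*u^3 + 10.4668*u^2 + 24.8997*u - 0.5283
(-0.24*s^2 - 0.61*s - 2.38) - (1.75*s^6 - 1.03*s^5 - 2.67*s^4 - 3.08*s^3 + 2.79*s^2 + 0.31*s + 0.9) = -1.75*s^6 + 1.03*s^5 + 2.67*s^4 + 3.08*s^3 - 3.03*s^2 - 0.92*s - 3.28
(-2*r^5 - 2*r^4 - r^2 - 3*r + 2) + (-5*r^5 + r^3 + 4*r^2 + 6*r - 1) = -7*r^5 - 2*r^4 + r^3 + 3*r^2 + 3*r + 1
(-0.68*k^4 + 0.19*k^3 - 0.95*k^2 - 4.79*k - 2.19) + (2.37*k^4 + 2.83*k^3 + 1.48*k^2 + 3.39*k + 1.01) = 1.69*k^4 + 3.02*k^3 + 0.53*k^2 - 1.4*k - 1.18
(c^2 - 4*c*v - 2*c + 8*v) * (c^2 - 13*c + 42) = c^4 - 4*c^3*v - 15*c^3 + 60*c^2*v + 68*c^2 - 272*c*v - 84*c + 336*v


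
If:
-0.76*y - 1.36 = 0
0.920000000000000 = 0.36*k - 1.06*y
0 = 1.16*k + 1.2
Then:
No Solution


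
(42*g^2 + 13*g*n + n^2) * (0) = 0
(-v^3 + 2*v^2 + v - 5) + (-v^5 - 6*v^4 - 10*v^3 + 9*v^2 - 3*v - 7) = -v^5 - 6*v^4 - 11*v^3 + 11*v^2 - 2*v - 12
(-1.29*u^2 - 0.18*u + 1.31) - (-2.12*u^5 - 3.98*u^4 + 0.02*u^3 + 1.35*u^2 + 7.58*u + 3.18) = 2.12*u^5 + 3.98*u^4 - 0.02*u^3 - 2.64*u^2 - 7.76*u - 1.87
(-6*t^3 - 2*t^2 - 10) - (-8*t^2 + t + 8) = -6*t^3 + 6*t^2 - t - 18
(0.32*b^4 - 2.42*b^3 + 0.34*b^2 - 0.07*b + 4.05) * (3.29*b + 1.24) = 1.0528*b^5 - 7.565*b^4 - 1.8822*b^3 + 0.1913*b^2 + 13.2377*b + 5.022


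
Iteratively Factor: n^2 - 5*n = (n - 5)*(n)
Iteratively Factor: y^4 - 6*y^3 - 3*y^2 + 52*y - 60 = (y + 3)*(y^3 - 9*y^2 + 24*y - 20) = (y - 2)*(y + 3)*(y^2 - 7*y + 10) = (y - 5)*(y - 2)*(y + 3)*(y - 2)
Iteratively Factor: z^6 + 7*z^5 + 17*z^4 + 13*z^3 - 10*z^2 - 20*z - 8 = (z + 1)*(z^5 + 6*z^4 + 11*z^3 + 2*z^2 - 12*z - 8) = (z + 1)*(z + 2)*(z^4 + 4*z^3 + 3*z^2 - 4*z - 4) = (z - 1)*(z + 1)*(z + 2)*(z^3 + 5*z^2 + 8*z + 4) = (z - 1)*(z + 1)*(z + 2)^2*(z^2 + 3*z + 2) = (z - 1)*(z + 1)*(z + 2)^3*(z + 1)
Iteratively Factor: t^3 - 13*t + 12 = (t + 4)*(t^2 - 4*t + 3) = (t - 3)*(t + 4)*(t - 1)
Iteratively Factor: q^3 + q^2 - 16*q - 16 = (q - 4)*(q^2 + 5*q + 4) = (q - 4)*(q + 1)*(q + 4)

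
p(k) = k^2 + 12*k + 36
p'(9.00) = 30.00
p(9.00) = 225.00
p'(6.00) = 24.00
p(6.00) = 144.00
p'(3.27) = 18.54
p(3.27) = 85.93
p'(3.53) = 19.06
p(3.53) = 90.82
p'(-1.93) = 8.14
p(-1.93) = 16.56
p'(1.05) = 14.10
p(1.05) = 49.70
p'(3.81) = 19.62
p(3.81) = 96.24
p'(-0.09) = 11.82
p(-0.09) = 34.93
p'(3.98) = 19.96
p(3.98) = 99.60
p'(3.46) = 18.92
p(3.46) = 89.49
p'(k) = 2*k + 12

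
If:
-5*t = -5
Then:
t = 1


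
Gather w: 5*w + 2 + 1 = 5*w + 3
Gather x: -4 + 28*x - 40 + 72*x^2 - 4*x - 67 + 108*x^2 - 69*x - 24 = 180*x^2 - 45*x - 135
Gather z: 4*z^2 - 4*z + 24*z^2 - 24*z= 28*z^2 - 28*z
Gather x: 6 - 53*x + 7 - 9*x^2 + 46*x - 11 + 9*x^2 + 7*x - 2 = 0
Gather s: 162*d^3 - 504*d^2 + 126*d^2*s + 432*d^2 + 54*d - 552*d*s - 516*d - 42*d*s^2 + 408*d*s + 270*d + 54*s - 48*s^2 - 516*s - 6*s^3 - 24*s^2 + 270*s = 162*d^3 - 72*d^2 - 192*d - 6*s^3 + s^2*(-42*d - 72) + s*(126*d^2 - 144*d - 192)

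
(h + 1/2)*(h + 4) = h^2 + 9*h/2 + 2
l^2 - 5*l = l*(l - 5)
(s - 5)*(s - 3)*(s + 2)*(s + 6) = s^4 - 37*s^2 + 24*s + 180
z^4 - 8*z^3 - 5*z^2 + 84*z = z*(z - 7)*(z - 4)*(z + 3)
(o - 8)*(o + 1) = o^2 - 7*o - 8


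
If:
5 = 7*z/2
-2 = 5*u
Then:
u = -2/5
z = 10/7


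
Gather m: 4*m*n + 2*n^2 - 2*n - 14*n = 4*m*n + 2*n^2 - 16*n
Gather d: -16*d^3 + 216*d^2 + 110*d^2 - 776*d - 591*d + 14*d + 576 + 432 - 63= -16*d^3 + 326*d^2 - 1353*d + 945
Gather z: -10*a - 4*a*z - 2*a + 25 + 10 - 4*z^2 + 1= -4*a*z - 12*a - 4*z^2 + 36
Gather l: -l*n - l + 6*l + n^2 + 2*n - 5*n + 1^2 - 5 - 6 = l*(5 - n) + n^2 - 3*n - 10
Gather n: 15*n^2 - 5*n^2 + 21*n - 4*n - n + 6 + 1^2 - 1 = 10*n^2 + 16*n + 6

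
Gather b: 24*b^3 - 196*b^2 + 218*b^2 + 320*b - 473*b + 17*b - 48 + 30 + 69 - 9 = 24*b^3 + 22*b^2 - 136*b + 42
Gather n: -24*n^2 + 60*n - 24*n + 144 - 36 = -24*n^2 + 36*n + 108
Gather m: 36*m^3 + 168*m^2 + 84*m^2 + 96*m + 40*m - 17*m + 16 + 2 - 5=36*m^3 + 252*m^2 + 119*m + 13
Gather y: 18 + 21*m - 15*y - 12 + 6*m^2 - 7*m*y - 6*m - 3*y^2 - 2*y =6*m^2 + 15*m - 3*y^2 + y*(-7*m - 17) + 6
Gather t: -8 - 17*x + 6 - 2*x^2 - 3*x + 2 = -2*x^2 - 20*x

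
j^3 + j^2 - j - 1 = (j - 1)*(j + 1)^2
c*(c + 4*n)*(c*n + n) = c^3*n + 4*c^2*n^2 + c^2*n + 4*c*n^2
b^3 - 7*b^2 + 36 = (b - 6)*(b - 3)*(b + 2)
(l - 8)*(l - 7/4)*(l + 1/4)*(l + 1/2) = l^4 - 9*l^3 + 109*l^2/16 + 297*l/32 + 7/4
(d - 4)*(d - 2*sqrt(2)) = d^2 - 4*d - 2*sqrt(2)*d + 8*sqrt(2)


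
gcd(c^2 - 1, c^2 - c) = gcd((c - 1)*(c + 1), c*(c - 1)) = c - 1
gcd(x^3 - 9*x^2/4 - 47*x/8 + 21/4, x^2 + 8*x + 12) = x + 2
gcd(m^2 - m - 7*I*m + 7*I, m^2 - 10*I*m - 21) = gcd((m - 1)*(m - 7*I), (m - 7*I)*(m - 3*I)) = m - 7*I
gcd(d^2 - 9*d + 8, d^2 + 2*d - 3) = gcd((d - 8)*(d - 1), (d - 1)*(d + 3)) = d - 1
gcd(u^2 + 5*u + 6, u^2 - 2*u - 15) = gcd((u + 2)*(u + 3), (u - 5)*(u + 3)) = u + 3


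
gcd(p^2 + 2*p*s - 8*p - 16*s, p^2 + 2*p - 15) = 1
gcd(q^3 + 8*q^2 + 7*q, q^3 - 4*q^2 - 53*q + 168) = q + 7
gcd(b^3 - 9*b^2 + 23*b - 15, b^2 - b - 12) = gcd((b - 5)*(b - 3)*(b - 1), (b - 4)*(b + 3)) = 1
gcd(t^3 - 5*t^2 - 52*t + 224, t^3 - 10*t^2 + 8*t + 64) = t^2 - 12*t + 32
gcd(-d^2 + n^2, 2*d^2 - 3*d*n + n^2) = d - n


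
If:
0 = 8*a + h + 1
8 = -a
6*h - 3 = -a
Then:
No Solution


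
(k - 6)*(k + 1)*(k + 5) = k^3 - 31*k - 30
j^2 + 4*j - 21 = (j - 3)*(j + 7)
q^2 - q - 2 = (q - 2)*(q + 1)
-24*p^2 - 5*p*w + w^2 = (-8*p + w)*(3*p + w)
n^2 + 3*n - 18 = (n - 3)*(n + 6)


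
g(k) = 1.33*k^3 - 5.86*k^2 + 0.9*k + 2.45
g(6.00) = 84.17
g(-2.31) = -47.29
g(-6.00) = -501.19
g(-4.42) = -230.86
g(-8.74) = -1340.99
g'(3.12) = 3.17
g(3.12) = -11.39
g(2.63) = -11.52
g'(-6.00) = 214.86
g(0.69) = 0.72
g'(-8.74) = 408.12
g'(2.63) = -2.33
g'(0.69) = -5.29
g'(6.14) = 79.36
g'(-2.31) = 49.26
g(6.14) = 94.92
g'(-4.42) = 130.65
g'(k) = 3.99*k^2 - 11.72*k + 0.9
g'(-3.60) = 94.80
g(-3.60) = -138.79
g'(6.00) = 74.22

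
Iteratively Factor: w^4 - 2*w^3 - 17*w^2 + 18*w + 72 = (w + 2)*(w^3 - 4*w^2 - 9*w + 36) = (w - 4)*(w + 2)*(w^2 - 9) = (w - 4)*(w - 3)*(w + 2)*(w + 3)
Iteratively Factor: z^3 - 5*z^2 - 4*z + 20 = (z - 2)*(z^2 - 3*z - 10) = (z - 2)*(z + 2)*(z - 5)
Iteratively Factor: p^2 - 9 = (p - 3)*(p + 3)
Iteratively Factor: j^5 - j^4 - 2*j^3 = (j)*(j^4 - j^3 - 2*j^2) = j^2*(j^3 - j^2 - 2*j) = j^2*(j + 1)*(j^2 - 2*j) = j^3*(j + 1)*(j - 2)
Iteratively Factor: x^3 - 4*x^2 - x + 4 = (x + 1)*(x^2 - 5*x + 4) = (x - 1)*(x + 1)*(x - 4)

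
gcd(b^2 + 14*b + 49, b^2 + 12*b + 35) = b + 7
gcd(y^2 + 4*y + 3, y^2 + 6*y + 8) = 1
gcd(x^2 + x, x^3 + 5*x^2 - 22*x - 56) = 1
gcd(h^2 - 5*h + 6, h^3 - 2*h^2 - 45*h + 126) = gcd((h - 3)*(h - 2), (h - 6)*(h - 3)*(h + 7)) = h - 3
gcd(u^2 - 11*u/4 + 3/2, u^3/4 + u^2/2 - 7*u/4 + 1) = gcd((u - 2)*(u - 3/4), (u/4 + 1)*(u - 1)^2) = 1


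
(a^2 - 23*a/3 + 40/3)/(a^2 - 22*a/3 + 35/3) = (3*a - 8)/(3*a - 7)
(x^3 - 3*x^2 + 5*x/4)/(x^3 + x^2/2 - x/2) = (x - 5/2)/(x + 1)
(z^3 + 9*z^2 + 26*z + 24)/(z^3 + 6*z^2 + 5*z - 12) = (z + 2)/(z - 1)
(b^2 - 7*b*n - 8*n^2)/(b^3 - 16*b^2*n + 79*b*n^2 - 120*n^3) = (b + n)/(b^2 - 8*b*n + 15*n^2)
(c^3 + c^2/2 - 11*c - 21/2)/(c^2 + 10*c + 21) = (2*c^2 - 5*c - 7)/(2*(c + 7))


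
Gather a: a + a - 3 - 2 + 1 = 2*a - 4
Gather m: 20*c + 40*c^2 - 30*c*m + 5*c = 40*c^2 - 30*c*m + 25*c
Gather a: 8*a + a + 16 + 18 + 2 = 9*a + 36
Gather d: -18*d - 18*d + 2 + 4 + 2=8 - 36*d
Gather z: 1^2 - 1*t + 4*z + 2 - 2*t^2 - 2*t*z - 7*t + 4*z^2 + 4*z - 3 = -2*t^2 - 8*t + 4*z^2 + z*(8 - 2*t)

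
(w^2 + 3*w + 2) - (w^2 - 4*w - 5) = 7*w + 7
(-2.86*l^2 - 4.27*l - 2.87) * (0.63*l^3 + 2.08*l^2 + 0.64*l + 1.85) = -1.8018*l^5 - 8.6389*l^4 - 12.5201*l^3 - 13.9934*l^2 - 9.7363*l - 5.3095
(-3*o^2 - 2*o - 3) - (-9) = -3*o^2 - 2*o + 6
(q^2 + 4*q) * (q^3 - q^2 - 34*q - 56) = q^5 + 3*q^4 - 38*q^3 - 192*q^2 - 224*q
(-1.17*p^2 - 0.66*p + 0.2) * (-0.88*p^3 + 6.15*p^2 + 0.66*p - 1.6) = 1.0296*p^5 - 6.6147*p^4 - 5.0072*p^3 + 2.6664*p^2 + 1.188*p - 0.32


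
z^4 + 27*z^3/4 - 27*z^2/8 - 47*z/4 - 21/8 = (z - 3/2)*(z + 1/4)*(z + 1)*(z + 7)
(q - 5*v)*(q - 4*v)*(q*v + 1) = q^3*v - 9*q^2*v^2 + q^2 + 20*q*v^3 - 9*q*v + 20*v^2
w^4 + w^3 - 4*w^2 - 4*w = w*(w - 2)*(w + 1)*(w + 2)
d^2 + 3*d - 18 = (d - 3)*(d + 6)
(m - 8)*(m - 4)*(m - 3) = m^3 - 15*m^2 + 68*m - 96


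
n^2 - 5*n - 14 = (n - 7)*(n + 2)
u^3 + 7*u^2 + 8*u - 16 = (u - 1)*(u + 4)^2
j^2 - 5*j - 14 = (j - 7)*(j + 2)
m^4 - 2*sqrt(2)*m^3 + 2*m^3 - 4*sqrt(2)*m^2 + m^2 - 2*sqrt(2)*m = m*(m + 1)^2*(m - 2*sqrt(2))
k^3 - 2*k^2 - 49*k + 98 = (k - 7)*(k - 2)*(k + 7)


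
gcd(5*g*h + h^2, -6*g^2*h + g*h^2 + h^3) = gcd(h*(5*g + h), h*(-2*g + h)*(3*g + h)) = h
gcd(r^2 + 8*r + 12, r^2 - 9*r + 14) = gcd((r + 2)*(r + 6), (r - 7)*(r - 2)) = 1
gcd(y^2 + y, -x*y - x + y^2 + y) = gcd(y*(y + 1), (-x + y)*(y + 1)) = y + 1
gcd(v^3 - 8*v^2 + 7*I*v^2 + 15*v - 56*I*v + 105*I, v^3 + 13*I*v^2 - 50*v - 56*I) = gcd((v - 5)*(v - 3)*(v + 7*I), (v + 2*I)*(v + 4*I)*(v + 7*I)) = v + 7*I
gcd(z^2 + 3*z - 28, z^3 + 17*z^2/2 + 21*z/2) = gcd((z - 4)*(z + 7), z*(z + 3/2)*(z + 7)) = z + 7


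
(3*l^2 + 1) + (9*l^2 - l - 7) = 12*l^2 - l - 6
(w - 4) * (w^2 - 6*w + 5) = w^3 - 10*w^2 + 29*w - 20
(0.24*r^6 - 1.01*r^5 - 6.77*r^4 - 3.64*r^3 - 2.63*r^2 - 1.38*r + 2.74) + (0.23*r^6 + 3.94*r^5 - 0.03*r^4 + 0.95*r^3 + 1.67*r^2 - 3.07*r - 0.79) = 0.47*r^6 + 2.93*r^5 - 6.8*r^4 - 2.69*r^3 - 0.96*r^2 - 4.45*r + 1.95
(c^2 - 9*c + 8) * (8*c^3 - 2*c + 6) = 8*c^5 - 72*c^4 + 62*c^3 + 24*c^2 - 70*c + 48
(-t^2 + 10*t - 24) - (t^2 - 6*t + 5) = -2*t^2 + 16*t - 29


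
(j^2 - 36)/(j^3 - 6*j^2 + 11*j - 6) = (j^2 - 36)/(j^3 - 6*j^2 + 11*j - 6)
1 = 1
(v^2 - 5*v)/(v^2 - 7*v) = (v - 5)/(v - 7)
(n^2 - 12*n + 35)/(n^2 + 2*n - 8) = (n^2 - 12*n + 35)/(n^2 + 2*n - 8)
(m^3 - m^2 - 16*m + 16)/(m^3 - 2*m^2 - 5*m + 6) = (m^2 - 16)/(m^2 - m - 6)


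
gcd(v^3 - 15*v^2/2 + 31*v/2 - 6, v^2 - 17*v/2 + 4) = v - 1/2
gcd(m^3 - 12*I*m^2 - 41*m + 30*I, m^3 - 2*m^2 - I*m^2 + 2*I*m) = m - I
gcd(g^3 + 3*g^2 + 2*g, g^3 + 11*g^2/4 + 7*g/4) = g^2 + g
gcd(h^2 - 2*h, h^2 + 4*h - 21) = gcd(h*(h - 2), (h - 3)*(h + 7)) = 1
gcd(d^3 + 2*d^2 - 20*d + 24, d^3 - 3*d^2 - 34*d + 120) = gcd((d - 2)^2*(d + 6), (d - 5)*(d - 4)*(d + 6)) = d + 6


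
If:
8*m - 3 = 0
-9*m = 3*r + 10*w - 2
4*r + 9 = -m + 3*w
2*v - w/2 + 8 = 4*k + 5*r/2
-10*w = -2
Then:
No Solution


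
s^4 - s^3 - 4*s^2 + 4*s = s*(s - 2)*(s - 1)*(s + 2)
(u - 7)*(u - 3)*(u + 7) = u^3 - 3*u^2 - 49*u + 147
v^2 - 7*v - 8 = (v - 8)*(v + 1)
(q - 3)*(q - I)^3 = q^4 - 3*q^3 - 3*I*q^3 - 3*q^2 + 9*I*q^2 + 9*q + I*q - 3*I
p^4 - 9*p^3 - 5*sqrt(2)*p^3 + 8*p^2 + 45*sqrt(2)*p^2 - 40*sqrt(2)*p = p*(p - 8)*(p - 1)*(p - 5*sqrt(2))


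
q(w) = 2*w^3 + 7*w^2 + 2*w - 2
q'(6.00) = 302.00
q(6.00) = 694.00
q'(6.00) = 302.00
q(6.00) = 694.00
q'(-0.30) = -1.66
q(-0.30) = -2.02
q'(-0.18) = -0.33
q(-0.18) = -2.14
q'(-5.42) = 102.38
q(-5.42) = -125.65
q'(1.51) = 36.82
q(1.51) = 23.87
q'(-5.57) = 110.17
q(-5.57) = -141.58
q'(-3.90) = 38.66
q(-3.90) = -21.97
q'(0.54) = 11.31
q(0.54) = 1.44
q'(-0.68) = -4.75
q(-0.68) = -0.75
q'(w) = 6*w^2 + 14*w + 2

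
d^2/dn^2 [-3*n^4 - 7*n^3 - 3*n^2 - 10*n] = -36*n^2 - 42*n - 6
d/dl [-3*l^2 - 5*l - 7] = -6*l - 5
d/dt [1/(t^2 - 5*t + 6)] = (5 - 2*t)/(t^2 - 5*t + 6)^2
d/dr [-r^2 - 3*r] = -2*r - 3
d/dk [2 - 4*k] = -4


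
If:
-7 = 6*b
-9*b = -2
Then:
No Solution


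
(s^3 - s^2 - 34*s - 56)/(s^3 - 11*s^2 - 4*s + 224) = (s + 2)/(s - 8)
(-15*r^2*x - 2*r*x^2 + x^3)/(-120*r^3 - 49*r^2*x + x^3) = x*(-5*r + x)/(-40*r^2 - 3*r*x + x^2)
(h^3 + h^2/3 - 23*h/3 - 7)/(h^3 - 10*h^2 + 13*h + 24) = (h + 7/3)/(h - 8)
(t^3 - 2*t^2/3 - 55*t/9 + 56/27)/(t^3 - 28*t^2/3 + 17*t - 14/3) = (t^2 - t/3 - 56/9)/(t^2 - 9*t + 14)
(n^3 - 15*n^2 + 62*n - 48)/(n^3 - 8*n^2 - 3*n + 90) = (n^2 - 9*n + 8)/(n^2 - 2*n - 15)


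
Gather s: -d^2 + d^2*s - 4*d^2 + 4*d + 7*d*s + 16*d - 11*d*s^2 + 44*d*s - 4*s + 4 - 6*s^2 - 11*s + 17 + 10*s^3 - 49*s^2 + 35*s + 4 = -5*d^2 + 20*d + 10*s^3 + s^2*(-11*d - 55) + s*(d^2 + 51*d + 20) + 25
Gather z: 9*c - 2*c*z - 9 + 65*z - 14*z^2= 9*c - 14*z^2 + z*(65 - 2*c) - 9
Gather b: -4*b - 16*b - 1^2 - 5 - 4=-20*b - 10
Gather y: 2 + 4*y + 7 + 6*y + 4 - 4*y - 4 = 6*y + 9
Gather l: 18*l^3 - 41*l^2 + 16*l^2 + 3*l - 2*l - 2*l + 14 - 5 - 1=18*l^3 - 25*l^2 - l + 8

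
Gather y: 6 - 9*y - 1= 5 - 9*y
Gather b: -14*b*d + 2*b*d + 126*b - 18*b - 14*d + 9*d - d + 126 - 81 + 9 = b*(108 - 12*d) - 6*d + 54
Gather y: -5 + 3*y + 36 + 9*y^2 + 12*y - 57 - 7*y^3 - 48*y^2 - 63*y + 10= -7*y^3 - 39*y^2 - 48*y - 16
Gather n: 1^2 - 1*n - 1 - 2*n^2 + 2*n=-2*n^2 + n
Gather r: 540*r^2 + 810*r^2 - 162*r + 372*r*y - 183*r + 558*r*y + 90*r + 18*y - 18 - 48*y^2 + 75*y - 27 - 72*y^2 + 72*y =1350*r^2 + r*(930*y - 255) - 120*y^2 + 165*y - 45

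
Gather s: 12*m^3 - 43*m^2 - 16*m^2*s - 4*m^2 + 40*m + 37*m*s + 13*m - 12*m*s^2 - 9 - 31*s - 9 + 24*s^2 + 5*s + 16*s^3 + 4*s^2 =12*m^3 - 47*m^2 + 53*m + 16*s^3 + s^2*(28 - 12*m) + s*(-16*m^2 + 37*m - 26) - 18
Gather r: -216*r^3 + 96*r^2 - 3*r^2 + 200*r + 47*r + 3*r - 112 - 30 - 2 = -216*r^3 + 93*r^2 + 250*r - 144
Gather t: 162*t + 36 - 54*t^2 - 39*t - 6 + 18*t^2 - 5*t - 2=-36*t^2 + 118*t + 28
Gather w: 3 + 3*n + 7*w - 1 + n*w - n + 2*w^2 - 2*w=2*n + 2*w^2 + w*(n + 5) + 2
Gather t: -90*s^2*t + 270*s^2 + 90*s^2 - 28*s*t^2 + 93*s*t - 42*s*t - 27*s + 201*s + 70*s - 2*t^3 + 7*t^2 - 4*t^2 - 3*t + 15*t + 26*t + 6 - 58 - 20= 360*s^2 + 244*s - 2*t^3 + t^2*(3 - 28*s) + t*(-90*s^2 + 51*s + 38) - 72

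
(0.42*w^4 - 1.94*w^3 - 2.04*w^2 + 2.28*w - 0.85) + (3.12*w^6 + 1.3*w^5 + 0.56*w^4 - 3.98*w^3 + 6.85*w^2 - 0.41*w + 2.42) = 3.12*w^6 + 1.3*w^5 + 0.98*w^4 - 5.92*w^3 + 4.81*w^2 + 1.87*w + 1.57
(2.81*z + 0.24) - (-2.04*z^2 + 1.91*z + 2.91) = 2.04*z^2 + 0.9*z - 2.67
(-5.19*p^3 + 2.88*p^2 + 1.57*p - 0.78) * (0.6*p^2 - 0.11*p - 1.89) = -3.114*p^5 + 2.2989*p^4 + 10.4343*p^3 - 6.0839*p^2 - 2.8815*p + 1.4742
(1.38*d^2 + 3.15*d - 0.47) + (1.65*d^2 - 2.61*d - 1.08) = 3.03*d^2 + 0.54*d - 1.55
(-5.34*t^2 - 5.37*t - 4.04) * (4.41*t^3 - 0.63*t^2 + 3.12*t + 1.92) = -23.5494*t^5 - 20.3175*t^4 - 31.0941*t^3 - 24.462*t^2 - 22.9152*t - 7.7568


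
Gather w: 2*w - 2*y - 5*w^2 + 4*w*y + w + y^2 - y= -5*w^2 + w*(4*y + 3) + y^2 - 3*y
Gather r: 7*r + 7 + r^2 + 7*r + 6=r^2 + 14*r + 13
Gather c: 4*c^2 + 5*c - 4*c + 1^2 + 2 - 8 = 4*c^2 + c - 5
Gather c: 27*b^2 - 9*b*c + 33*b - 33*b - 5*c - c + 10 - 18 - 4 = 27*b^2 + c*(-9*b - 6) - 12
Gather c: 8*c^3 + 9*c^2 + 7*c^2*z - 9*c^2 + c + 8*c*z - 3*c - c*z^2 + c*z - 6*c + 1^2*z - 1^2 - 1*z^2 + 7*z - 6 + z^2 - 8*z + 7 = 8*c^3 + 7*c^2*z + c*(-z^2 + 9*z - 8)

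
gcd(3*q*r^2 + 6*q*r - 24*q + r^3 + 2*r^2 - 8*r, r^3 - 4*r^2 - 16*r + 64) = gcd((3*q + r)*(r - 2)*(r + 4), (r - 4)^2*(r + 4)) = r + 4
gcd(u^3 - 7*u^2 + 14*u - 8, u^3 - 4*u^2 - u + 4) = u^2 - 5*u + 4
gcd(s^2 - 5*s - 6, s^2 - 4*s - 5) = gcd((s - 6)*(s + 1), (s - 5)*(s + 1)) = s + 1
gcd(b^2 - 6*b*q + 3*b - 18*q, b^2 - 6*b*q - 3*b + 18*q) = -b + 6*q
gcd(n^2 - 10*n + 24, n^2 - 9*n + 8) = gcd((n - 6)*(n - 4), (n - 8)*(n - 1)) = 1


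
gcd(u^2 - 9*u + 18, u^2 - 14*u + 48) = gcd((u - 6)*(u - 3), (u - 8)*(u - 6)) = u - 6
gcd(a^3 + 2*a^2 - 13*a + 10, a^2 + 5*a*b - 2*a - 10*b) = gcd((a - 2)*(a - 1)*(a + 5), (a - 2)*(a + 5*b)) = a - 2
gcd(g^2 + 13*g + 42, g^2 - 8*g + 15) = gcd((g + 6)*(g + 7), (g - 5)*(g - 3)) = 1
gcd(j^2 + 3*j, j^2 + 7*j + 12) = j + 3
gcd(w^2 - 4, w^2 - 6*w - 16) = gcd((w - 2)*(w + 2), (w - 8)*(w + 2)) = w + 2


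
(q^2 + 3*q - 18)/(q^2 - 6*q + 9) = (q + 6)/(q - 3)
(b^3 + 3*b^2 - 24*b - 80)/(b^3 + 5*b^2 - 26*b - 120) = (b + 4)/(b + 6)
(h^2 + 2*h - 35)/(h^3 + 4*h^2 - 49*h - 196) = (h - 5)/(h^2 - 3*h - 28)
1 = 1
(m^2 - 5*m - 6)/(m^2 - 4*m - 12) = (m + 1)/(m + 2)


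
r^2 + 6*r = r*(r + 6)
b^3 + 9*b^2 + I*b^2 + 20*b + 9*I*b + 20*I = (b + 4)*(b + 5)*(b + I)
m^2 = m^2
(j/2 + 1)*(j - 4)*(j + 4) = j^3/2 + j^2 - 8*j - 16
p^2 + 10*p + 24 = (p + 4)*(p + 6)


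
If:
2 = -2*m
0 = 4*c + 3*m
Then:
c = 3/4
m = -1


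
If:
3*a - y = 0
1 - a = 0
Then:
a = 1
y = 3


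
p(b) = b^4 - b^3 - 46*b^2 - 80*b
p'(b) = 4*b^3 - 3*b^2 - 92*b - 80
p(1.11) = -145.33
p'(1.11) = -180.35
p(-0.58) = 31.23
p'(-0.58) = -28.43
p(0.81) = -95.08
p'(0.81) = -154.36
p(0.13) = -11.18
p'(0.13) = -92.00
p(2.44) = -448.15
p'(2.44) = -264.23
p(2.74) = -528.76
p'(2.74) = -272.32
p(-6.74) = 819.38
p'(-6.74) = -820.93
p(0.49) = -50.30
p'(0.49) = -125.33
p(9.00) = 1386.00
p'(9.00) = 1765.00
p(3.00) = -600.00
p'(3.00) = -275.00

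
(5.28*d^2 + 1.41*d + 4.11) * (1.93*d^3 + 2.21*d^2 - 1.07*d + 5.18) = 10.1904*d^5 + 14.3901*d^4 + 5.3988*d^3 + 34.9248*d^2 + 2.9061*d + 21.2898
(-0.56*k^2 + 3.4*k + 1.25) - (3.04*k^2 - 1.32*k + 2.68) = -3.6*k^2 + 4.72*k - 1.43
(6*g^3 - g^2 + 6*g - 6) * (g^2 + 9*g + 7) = 6*g^5 + 53*g^4 + 39*g^3 + 41*g^2 - 12*g - 42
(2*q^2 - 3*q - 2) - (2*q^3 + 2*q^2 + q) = -2*q^3 - 4*q - 2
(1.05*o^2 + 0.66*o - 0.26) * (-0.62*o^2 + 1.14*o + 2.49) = -0.651*o^4 + 0.7878*o^3 + 3.5281*o^2 + 1.347*o - 0.6474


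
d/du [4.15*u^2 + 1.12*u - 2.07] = 8.3*u + 1.12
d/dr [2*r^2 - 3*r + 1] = 4*r - 3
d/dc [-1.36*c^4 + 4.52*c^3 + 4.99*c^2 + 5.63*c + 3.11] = -5.44*c^3 + 13.56*c^2 + 9.98*c + 5.63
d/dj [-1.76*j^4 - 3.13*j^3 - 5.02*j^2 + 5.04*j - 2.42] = -7.04*j^3 - 9.39*j^2 - 10.04*j + 5.04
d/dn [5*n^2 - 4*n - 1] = 10*n - 4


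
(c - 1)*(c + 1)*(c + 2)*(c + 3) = c^4 + 5*c^3 + 5*c^2 - 5*c - 6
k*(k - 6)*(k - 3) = k^3 - 9*k^2 + 18*k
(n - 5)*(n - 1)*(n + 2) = n^3 - 4*n^2 - 7*n + 10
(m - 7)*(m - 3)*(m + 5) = m^3 - 5*m^2 - 29*m + 105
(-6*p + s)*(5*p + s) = -30*p^2 - p*s + s^2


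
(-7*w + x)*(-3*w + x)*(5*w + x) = 105*w^3 - 29*w^2*x - 5*w*x^2 + x^3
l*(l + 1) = l^2 + l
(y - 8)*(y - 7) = y^2 - 15*y + 56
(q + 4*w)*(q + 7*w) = q^2 + 11*q*w + 28*w^2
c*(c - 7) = c^2 - 7*c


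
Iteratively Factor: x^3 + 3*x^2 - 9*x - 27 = (x + 3)*(x^2 - 9) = (x + 3)^2*(x - 3)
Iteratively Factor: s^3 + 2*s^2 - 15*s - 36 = (s + 3)*(s^2 - s - 12) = (s - 4)*(s + 3)*(s + 3)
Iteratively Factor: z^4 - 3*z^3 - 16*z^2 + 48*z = (z + 4)*(z^3 - 7*z^2 + 12*z) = (z - 3)*(z + 4)*(z^2 - 4*z) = z*(z - 3)*(z + 4)*(z - 4)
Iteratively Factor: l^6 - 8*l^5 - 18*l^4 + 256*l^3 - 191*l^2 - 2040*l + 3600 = (l + 4)*(l^5 - 12*l^4 + 30*l^3 + 136*l^2 - 735*l + 900) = (l - 5)*(l + 4)*(l^4 - 7*l^3 - 5*l^2 + 111*l - 180) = (l - 5)^2*(l + 4)*(l^3 - 2*l^2 - 15*l + 36) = (l - 5)^2*(l + 4)^2*(l^2 - 6*l + 9) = (l - 5)^2*(l - 3)*(l + 4)^2*(l - 3)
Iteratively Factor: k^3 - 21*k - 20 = (k + 1)*(k^2 - k - 20) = (k + 1)*(k + 4)*(k - 5)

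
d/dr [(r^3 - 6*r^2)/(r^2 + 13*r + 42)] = r*(r^3 + 26*r^2 + 48*r - 504)/(r^4 + 26*r^3 + 253*r^2 + 1092*r + 1764)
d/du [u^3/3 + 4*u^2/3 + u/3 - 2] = u^2 + 8*u/3 + 1/3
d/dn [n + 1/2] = 1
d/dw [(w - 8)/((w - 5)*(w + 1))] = (-w^2 + 16*w - 37)/(w^4 - 8*w^3 + 6*w^2 + 40*w + 25)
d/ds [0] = 0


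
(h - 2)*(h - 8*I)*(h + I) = h^3 - 2*h^2 - 7*I*h^2 + 8*h + 14*I*h - 16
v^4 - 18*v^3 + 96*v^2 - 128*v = v*(v - 8)^2*(v - 2)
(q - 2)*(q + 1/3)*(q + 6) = q^3 + 13*q^2/3 - 32*q/3 - 4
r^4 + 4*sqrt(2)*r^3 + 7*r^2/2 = r^2*(r + sqrt(2)/2)*(r + 7*sqrt(2)/2)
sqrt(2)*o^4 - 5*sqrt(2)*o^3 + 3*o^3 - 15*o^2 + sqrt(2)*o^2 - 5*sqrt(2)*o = o*(o - 5)*(o + sqrt(2))*(sqrt(2)*o + 1)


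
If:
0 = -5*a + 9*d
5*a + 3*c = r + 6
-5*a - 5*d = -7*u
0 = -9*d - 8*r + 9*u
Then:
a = 9*u/10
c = 2 - 21*u/16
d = u/2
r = 9*u/16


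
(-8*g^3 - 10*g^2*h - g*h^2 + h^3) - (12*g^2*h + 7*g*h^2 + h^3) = -8*g^3 - 22*g^2*h - 8*g*h^2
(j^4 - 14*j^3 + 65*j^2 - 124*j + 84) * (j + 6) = j^5 - 8*j^4 - 19*j^3 + 266*j^2 - 660*j + 504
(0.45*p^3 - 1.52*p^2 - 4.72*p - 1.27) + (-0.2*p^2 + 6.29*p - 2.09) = 0.45*p^3 - 1.72*p^2 + 1.57*p - 3.36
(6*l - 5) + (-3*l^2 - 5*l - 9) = -3*l^2 + l - 14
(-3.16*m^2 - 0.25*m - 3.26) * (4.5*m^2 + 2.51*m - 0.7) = -14.22*m^4 - 9.0566*m^3 - 13.0855*m^2 - 8.0076*m + 2.282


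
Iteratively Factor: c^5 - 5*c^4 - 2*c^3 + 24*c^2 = (c)*(c^4 - 5*c^3 - 2*c^2 + 24*c) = c*(c - 3)*(c^3 - 2*c^2 - 8*c) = c*(c - 4)*(c - 3)*(c^2 + 2*c) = c^2*(c - 4)*(c - 3)*(c + 2)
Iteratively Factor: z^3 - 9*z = (z)*(z^2 - 9) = z*(z - 3)*(z + 3)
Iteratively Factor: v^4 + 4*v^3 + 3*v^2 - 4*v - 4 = (v + 2)*(v^3 + 2*v^2 - v - 2) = (v + 2)^2*(v^2 - 1) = (v - 1)*(v + 2)^2*(v + 1)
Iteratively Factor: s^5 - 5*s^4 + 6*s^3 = (s - 2)*(s^4 - 3*s^3) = s*(s - 2)*(s^3 - 3*s^2) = s*(s - 3)*(s - 2)*(s^2) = s^2*(s - 3)*(s - 2)*(s)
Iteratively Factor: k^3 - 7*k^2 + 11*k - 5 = (k - 1)*(k^2 - 6*k + 5) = (k - 1)^2*(k - 5)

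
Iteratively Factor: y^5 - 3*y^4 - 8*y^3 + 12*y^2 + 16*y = (y)*(y^4 - 3*y^3 - 8*y^2 + 12*y + 16) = y*(y - 2)*(y^3 - y^2 - 10*y - 8) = y*(y - 2)*(y + 1)*(y^2 - 2*y - 8) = y*(y - 2)*(y + 1)*(y + 2)*(y - 4)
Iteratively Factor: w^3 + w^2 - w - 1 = (w - 1)*(w^2 + 2*w + 1) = (w - 1)*(w + 1)*(w + 1)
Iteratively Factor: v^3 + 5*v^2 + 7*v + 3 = (v + 1)*(v^2 + 4*v + 3) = (v + 1)^2*(v + 3)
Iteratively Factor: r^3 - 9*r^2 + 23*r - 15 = (r - 3)*(r^2 - 6*r + 5) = (r - 3)*(r - 1)*(r - 5)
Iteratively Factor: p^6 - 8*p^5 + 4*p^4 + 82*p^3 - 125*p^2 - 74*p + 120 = (p + 1)*(p^5 - 9*p^4 + 13*p^3 + 69*p^2 - 194*p + 120) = (p - 4)*(p + 1)*(p^4 - 5*p^3 - 7*p^2 + 41*p - 30) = (p - 4)*(p - 1)*(p + 1)*(p^3 - 4*p^2 - 11*p + 30) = (p - 5)*(p - 4)*(p - 1)*(p + 1)*(p^2 + p - 6) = (p - 5)*(p - 4)*(p - 1)*(p + 1)*(p + 3)*(p - 2)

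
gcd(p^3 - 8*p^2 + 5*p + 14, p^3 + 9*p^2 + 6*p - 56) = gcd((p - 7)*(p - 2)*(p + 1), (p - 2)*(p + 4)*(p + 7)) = p - 2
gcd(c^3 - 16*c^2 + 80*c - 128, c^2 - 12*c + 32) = c^2 - 12*c + 32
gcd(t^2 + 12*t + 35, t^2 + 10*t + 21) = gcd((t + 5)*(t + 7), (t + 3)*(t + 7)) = t + 7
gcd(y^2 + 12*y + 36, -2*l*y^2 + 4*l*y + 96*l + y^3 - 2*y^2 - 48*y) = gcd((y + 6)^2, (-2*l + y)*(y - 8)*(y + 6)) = y + 6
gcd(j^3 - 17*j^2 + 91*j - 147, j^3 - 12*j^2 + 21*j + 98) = j^2 - 14*j + 49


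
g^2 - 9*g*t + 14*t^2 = (g - 7*t)*(g - 2*t)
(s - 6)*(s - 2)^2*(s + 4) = s^4 - 6*s^3 - 12*s^2 + 88*s - 96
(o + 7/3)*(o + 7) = o^2 + 28*o/3 + 49/3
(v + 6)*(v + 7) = v^2 + 13*v + 42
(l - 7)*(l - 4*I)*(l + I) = l^3 - 7*l^2 - 3*I*l^2 + 4*l + 21*I*l - 28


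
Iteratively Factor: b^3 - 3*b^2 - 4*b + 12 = (b - 2)*(b^2 - b - 6) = (b - 2)*(b + 2)*(b - 3)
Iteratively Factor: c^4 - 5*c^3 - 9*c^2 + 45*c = (c - 5)*(c^3 - 9*c) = c*(c - 5)*(c^2 - 9) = c*(c - 5)*(c - 3)*(c + 3)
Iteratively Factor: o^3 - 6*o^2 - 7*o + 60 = (o - 4)*(o^2 - 2*o - 15) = (o - 4)*(o + 3)*(o - 5)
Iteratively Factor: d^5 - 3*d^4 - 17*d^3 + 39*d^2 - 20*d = (d - 1)*(d^4 - 2*d^3 - 19*d^2 + 20*d) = (d - 5)*(d - 1)*(d^3 + 3*d^2 - 4*d) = d*(d - 5)*(d - 1)*(d^2 + 3*d - 4) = d*(d - 5)*(d - 1)^2*(d + 4)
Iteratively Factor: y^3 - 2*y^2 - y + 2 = (y - 1)*(y^2 - y - 2) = (y - 1)*(y + 1)*(y - 2)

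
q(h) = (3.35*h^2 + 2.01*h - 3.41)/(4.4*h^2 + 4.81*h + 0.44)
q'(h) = (-8.8*h - 4.81)*(3.35*h^2 + 2.01*h - 3.41)/(4.4*h^2 + 4.81*h + 0.44)^2 + (6.7*h + 2.01)/(4.4*h^2 + 4.81*h + 0.44) = (7.2695*h^2 + 32.956*h + 17.2865)/(19.36*h^4 + 42.328*h^3 + 27.0081*h^2 + 4.2328*h + 0.1936)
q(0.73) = -0.03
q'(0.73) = 1.14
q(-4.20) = 0.82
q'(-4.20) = 0.00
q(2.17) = 0.53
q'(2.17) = 0.12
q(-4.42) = 0.82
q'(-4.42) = 0.00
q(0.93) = 0.16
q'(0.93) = 0.71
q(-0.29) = 6.35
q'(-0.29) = 24.38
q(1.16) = 0.29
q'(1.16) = 0.46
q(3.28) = 0.62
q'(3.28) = 0.05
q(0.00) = -7.75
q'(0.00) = 89.29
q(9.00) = 0.71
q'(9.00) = 0.01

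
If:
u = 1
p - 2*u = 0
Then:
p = 2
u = 1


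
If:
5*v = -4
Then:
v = -4/5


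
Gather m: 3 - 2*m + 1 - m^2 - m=-m^2 - 3*m + 4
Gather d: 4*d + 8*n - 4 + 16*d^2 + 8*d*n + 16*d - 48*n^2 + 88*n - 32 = 16*d^2 + d*(8*n + 20) - 48*n^2 + 96*n - 36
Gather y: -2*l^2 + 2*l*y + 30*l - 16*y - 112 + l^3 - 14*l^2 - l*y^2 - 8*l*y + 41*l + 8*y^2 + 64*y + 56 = l^3 - 16*l^2 + 71*l + y^2*(8 - l) + y*(48 - 6*l) - 56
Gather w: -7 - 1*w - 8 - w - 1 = -2*w - 16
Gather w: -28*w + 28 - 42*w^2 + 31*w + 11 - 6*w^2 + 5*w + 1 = -48*w^2 + 8*w + 40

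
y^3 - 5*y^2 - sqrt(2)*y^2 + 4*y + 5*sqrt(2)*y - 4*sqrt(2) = (y - 4)*(y - 1)*(y - sqrt(2))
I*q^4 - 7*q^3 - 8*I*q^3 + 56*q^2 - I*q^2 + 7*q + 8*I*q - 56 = (q - 8)*(q + 1)*(q + 7*I)*(I*q - I)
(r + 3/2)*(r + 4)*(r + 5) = r^3 + 21*r^2/2 + 67*r/2 + 30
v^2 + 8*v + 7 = (v + 1)*(v + 7)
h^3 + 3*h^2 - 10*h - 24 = (h - 3)*(h + 2)*(h + 4)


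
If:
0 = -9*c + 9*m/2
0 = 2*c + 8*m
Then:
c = 0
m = 0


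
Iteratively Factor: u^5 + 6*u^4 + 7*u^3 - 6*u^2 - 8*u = (u + 1)*(u^4 + 5*u^3 + 2*u^2 - 8*u) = (u + 1)*(u + 4)*(u^3 + u^2 - 2*u) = u*(u + 1)*(u + 4)*(u^2 + u - 2) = u*(u - 1)*(u + 1)*(u + 4)*(u + 2)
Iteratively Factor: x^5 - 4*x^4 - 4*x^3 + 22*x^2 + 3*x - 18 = (x + 1)*(x^4 - 5*x^3 + x^2 + 21*x - 18) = (x - 3)*(x + 1)*(x^3 - 2*x^2 - 5*x + 6) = (x - 3)^2*(x + 1)*(x^2 + x - 2) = (x - 3)^2*(x + 1)*(x + 2)*(x - 1)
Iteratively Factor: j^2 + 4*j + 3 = (j + 1)*(j + 3)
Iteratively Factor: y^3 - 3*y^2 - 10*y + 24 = (y + 3)*(y^2 - 6*y + 8) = (y - 4)*(y + 3)*(y - 2)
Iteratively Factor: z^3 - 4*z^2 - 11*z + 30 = (z - 5)*(z^2 + z - 6) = (z - 5)*(z - 2)*(z + 3)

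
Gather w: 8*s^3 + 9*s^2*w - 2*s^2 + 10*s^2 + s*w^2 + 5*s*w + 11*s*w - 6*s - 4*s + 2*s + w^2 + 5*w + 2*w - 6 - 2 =8*s^3 + 8*s^2 - 8*s + w^2*(s + 1) + w*(9*s^2 + 16*s + 7) - 8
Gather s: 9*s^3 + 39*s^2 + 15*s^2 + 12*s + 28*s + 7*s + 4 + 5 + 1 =9*s^3 + 54*s^2 + 47*s + 10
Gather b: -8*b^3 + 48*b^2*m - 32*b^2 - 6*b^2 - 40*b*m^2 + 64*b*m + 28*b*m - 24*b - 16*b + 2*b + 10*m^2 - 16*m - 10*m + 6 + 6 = -8*b^3 + b^2*(48*m - 38) + b*(-40*m^2 + 92*m - 38) + 10*m^2 - 26*m + 12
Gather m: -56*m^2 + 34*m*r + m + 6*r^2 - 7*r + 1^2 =-56*m^2 + m*(34*r + 1) + 6*r^2 - 7*r + 1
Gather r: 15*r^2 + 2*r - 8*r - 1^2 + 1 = 15*r^2 - 6*r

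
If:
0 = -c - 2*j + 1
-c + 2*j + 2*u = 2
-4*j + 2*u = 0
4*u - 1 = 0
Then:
No Solution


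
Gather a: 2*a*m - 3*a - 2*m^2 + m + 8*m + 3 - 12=a*(2*m - 3) - 2*m^2 + 9*m - 9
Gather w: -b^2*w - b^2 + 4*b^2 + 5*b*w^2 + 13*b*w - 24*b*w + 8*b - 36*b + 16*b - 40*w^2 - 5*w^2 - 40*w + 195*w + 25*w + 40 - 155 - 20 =3*b^2 - 12*b + w^2*(5*b - 45) + w*(-b^2 - 11*b + 180) - 135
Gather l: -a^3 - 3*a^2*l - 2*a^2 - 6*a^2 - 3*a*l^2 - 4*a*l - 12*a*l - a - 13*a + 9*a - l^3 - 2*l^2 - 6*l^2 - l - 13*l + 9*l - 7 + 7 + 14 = -a^3 - 8*a^2 - 5*a - l^3 + l^2*(-3*a - 8) + l*(-3*a^2 - 16*a - 5) + 14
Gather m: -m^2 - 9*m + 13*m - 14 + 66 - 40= -m^2 + 4*m + 12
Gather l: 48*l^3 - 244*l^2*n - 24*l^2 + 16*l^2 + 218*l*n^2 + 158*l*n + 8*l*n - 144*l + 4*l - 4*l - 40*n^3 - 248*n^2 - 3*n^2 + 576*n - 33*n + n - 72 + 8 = 48*l^3 + l^2*(-244*n - 8) + l*(218*n^2 + 166*n - 144) - 40*n^3 - 251*n^2 + 544*n - 64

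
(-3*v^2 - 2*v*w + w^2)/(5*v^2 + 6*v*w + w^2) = (-3*v + w)/(5*v + w)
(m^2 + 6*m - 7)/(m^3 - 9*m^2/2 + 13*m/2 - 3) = 2*(m + 7)/(2*m^2 - 7*m + 6)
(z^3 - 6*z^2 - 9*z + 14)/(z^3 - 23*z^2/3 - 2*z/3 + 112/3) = 3*(z - 1)/(3*z - 8)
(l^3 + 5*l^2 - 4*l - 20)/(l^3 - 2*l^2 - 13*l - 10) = (l^2 + 3*l - 10)/(l^2 - 4*l - 5)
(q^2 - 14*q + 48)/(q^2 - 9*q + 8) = (q - 6)/(q - 1)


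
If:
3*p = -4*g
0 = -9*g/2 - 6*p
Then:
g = 0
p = 0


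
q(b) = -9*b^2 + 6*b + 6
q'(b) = 6 - 18*b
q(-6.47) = -409.57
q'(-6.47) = 122.46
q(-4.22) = -179.60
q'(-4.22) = 81.96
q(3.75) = -98.06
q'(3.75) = -61.50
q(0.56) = 6.54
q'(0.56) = -4.08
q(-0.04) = 5.75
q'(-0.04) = 6.72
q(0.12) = 6.59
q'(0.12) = 3.84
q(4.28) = -133.19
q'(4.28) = -71.04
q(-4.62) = -213.82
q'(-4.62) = 89.16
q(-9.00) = -777.00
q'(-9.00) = 168.00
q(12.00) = -1218.00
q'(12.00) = -210.00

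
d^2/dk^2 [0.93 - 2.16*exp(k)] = -2.16*exp(k)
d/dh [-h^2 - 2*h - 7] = -2*h - 2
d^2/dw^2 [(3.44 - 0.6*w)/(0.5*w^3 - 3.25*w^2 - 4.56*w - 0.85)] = (-0.9*w^5 + 16.17*w^4 - 104.851*w^3 + 167.8908*w^2 + 324.6018*w + 128.705168)/(0.125*w^9 - 2.4375*w^8 + 12.42375*w^7 + 9.49437499999999*w^6 - 105.0171*w^5 - 218.043975*w^4 - 169.317066*w^3 - 60.068055*w^2 - 9.8838*w - 0.614125)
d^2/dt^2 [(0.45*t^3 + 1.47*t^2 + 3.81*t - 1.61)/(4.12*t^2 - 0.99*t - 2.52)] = (-1.4210854715202e-14*t^5 + 151.56285*t^3 - 65.663976*t^2 + 293.888952*t - 36.92745)/(69.934528*t^6 - 50.413968*t^5 - 116.212428*t^4 + 60.701157*t^3 + 71.081388*t^2 - 18.860688*t - 16.003008)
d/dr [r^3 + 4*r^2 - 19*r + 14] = 3*r^2 + 8*r - 19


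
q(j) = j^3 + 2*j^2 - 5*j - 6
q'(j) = 3*j^2 + 4*j - 5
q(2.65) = 13.40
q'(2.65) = 26.67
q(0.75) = -8.20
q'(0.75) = -0.31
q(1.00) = -8.00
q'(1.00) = 2.00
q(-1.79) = 3.62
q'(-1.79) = -2.55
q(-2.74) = 2.14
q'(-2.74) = 6.56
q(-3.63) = -9.33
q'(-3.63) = 20.01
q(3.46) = 42.06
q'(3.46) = 44.75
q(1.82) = -2.45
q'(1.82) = 12.22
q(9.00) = 840.00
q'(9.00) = 274.00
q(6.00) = 252.00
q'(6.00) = 127.00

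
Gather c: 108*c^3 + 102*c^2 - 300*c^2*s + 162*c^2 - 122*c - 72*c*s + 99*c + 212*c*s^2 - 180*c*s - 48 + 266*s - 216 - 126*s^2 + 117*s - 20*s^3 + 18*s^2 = 108*c^3 + c^2*(264 - 300*s) + c*(212*s^2 - 252*s - 23) - 20*s^3 - 108*s^2 + 383*s - 264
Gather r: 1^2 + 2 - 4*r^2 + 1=4 - 4*r^2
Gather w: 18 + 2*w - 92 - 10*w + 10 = -8*w - 64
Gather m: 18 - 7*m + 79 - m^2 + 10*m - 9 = -m^2 + 3*m + 88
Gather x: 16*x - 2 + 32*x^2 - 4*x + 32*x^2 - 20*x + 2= 64*x^2 - 8*x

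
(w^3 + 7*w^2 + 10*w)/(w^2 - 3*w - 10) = w*(w + 5)/(w - 5)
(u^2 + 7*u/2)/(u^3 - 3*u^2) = (u + 7/2)/(u*(u - 3))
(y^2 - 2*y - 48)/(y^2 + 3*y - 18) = (y - 8)/(y - 3)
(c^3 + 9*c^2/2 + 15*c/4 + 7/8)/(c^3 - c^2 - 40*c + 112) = (8*c^3 + 36*c^2 + 30*c + 7)/(8*(c^3 - c^2 - 40*c + 112))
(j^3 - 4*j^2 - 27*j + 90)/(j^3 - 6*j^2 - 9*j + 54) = (j + 5)/(j + 3)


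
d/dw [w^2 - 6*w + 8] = 2*w - 6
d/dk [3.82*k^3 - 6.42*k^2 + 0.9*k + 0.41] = 11.46*k^2 - 12.84*k + 0.9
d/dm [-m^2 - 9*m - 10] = -2*m - 9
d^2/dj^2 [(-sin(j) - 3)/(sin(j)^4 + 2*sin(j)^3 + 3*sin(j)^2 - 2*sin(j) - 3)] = (9*sin(j)^9 + 70*sin(j)^8 + 148*sin(j)^7 + 160*sin(j)^6 + 73*sin(j)^5 - 42*sin(j)^4 - 188*sin(j)^3 - 156*sin(j)^2 - 63*sin(j) - 66)/(sin(j)^4 + 2*sin(j)^3 + 3*sin(j)^2 - 2*sin(j) - 3)^3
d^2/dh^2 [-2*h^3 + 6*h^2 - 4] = 12 - 12*h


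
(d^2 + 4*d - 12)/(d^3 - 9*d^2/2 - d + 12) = 2*(d + 6)/(2*d^2 - 5*d - 12)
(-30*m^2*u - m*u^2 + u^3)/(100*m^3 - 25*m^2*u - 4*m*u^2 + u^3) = u*(-6*m + u)/(20*m^2 - 9*m*u + u^2)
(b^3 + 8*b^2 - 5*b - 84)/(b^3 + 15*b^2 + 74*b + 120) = (b^2 + 4*b - 21)/(b^2 + 11*b + 30)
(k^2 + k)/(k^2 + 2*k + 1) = k/(k + 1)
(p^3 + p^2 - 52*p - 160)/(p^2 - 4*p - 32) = p + 5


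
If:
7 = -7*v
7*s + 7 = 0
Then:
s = -1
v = -1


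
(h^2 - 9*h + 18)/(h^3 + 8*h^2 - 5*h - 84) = (h - 6)/(h^2 + 11*h + 28)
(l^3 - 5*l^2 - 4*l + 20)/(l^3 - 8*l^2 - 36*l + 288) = (l^3 - 5*l^2 - 4*l + 20)/(l^3 - 8*l^2 - 36*l + 288)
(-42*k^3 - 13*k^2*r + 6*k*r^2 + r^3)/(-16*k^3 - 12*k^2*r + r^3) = (-21*k^2 + 4*k*r + r^2)/(-8*k^2 - 2*k*r + r^2)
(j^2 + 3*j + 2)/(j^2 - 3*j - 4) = (j + 2)/(j - 4)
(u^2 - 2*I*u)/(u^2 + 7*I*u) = (u - 2*I)/(u + 7*I)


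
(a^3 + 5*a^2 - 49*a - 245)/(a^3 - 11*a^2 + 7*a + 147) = (a^2 + 12*a + 35)/(a^2 - 4*a - 21)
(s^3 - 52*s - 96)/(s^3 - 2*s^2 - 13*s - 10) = (s^2 - 2*s - 48)/(s^2 - 4*s - 5)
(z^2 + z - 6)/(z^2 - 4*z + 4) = (z + 3)/(z - 2)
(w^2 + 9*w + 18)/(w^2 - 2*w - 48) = (w + 3)/(w - 8)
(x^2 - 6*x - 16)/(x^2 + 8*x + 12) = (x - 8)/(x + 6)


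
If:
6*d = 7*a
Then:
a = 6*d/7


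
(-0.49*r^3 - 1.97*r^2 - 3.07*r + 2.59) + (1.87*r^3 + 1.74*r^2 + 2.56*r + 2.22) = 1.38*r^3 - 0.23*r^2 - 0.51*r + 4.81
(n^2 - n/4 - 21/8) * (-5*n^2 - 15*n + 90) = -5*n^4 - 55*n^3/4 + 855*n^2/8 + 135*n/8 - 945/4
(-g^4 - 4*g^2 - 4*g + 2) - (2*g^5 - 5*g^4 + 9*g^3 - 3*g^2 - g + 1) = -2*g^5 + 4*g^4 - 9*g^3 - g^2 - 3*g + 1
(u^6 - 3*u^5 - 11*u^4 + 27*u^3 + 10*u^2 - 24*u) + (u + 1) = u^6 - 3*u^5 - 11*u^4 + 27*u^3 + 10*u^2 - 23*u + 1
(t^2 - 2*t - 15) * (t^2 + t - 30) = t^4 - t^3 - 47*t^2 + 45*t + 450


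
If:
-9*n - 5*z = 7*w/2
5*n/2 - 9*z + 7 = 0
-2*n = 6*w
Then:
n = -35/83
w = 35/249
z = 329/498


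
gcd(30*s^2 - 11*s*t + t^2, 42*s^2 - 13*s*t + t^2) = 6*s - t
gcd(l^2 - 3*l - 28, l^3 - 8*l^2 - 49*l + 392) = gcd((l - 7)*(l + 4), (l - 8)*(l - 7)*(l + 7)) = l - 7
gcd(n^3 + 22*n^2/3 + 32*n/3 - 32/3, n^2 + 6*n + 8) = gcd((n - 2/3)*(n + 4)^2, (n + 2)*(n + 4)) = n + 4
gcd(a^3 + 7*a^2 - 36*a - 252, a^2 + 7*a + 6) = a + 6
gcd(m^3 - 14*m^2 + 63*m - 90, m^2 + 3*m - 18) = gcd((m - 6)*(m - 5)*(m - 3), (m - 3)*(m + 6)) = m - 3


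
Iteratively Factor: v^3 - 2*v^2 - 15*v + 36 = (v - 3)*(v^2 + v - 12) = (v - 3)*(v + 4)*(v - 3)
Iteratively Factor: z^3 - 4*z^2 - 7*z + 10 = (z - 1)*(z^2 - 3*z - 10) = (z - 5)*(z - 1)*(z + 2)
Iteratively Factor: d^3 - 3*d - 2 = (d + 1)*(d^2 - d - 2) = (d + 1)^2*(d - 2)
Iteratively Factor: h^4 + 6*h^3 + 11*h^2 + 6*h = (h + 2)*(h^3 + 4*h^2 + 3*h) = h*(h + 2)*(h^2 + 4*h + 3) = h*(h + 2)*(h + 3)*(h + 1)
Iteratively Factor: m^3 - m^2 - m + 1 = (m - 1)*(m^2 - 1) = (m - 1)^2*(m + 1)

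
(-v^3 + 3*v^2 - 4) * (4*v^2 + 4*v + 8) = -4*v^5 + 8*v^4 + 4*v^3 + 8*v^2 - 16*v - 32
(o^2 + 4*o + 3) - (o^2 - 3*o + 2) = 7*o + 1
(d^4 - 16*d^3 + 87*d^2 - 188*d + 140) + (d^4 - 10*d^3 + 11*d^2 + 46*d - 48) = 2*d^4 - 26*d^3 + 98*d^2 - 142*d + 92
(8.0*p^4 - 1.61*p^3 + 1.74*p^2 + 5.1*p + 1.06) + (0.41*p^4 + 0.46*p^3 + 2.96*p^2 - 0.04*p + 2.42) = 8.41*p^4 - 1.15*p^3 + 4.7*p^2 + 5.06*p + 3.48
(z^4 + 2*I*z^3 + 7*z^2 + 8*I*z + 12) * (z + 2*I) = z^5 + 4*I*z^4 + 3*z^3 + 22*I*z^2 - 4*z + 24*I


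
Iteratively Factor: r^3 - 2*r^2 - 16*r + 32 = (r + 4)*(r^2 - 6*r + 8) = (r - 2)*(r + 4)*(r - 4)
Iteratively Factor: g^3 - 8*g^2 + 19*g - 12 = (g - 1)*(g^2 - 7*g + 12) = (g - 3)*(g - 1)*(g - 4)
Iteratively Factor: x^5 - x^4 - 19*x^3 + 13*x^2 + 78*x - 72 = (x + 3)*(x^4 - 4*x^3 - 7*x^2 + 34*x - 24) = (x - 4)*(x + 3)*(x^3 - 7*x + 6) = (x - 4)*(x + 3)^2*(x^2 - 3*x + 2) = (x - 4)*(x - 2)*(x + 3)^2*(x - 1)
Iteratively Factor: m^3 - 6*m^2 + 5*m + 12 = (m - 4)*(m^2 - 2*m - 3) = (m - 4)*(m - 3)*(m + 1)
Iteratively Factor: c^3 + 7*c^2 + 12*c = (c + 4)*(c^2 + 3*c) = c*(c + 4)*(c + 3)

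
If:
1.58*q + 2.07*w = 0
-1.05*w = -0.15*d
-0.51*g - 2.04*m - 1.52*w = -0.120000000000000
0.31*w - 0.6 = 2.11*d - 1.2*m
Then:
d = 7.0*w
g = -51.1803921568627*w - 1.76470588235294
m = 12.05*w + 0.5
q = -1.31012658227848*w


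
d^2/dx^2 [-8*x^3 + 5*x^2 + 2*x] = 10 - 48*x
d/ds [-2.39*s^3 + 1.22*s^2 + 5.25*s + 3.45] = -7.17*s^2 + 2.44*s + 5.25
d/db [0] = 0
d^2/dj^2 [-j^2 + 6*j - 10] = -2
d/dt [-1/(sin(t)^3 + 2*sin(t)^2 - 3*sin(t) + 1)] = (4*sin(t) - 3*cos(t)^2)*cos(t)/(sin(t)^3 + 2*sin(t)^2 - 3*sin(t) + 1)^2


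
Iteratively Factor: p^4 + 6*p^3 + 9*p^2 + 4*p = (p + 1)*(p^3 + 5*p^2 + 4*p) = (p + 1)*(p + 4)*(p^2 + p) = p*(p + 1)*(p + 4)*(p + 1)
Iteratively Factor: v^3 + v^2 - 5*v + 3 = (v - 1)*(v^2 + 2*v - 3) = (v - 1)^2*(v + 3)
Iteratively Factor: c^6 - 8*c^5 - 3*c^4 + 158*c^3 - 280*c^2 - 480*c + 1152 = (c - 3)*(c^5 - 5*c^4 - 18*c^3 + 104*c^2 + 32*c - 384) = (c - 4)*(c - 3)*(c^4 - c^3 - 22*c^2 + 16*c + 96) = (c - 4)^2*(c - 3)*(c^3 + 3*c^2 - 10*c - 24) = (c - 4)^2*(c - 3)^2*(c^2 + 6*c + 8) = (c - 4)^2*(c - 3)^2*(c + 2)*(c + 4)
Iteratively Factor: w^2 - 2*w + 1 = (w - 1)*(w - 1)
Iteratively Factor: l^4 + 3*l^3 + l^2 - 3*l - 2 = (l + 2)*(l^3 + l^2 - l - 1) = (l + 1)*(l + 2)*(l^2 - 1) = (l - 1)*(l + 1)*(l + 2)*(l + 1)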